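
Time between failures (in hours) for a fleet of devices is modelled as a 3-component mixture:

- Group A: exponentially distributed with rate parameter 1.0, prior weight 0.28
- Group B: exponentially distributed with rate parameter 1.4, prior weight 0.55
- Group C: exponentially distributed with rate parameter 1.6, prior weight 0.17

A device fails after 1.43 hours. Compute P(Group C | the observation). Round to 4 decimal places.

The responsibility of component k is π_k f_k(x) divided by Σ_j π_j f_j(x).
Component likelihoods at x = 1.43 hours:
  f_A = 1.0·e^(−1.0·1.43) = 1.0·e^(−1.4300) = 0.239309
  f_B = 1.4·e^(−1.4·1.43) = 1.4·e^(−2.0020) = 0.189091
  f_C = 1.6·e^(−1.6·1.43) = 1.6·e^(−2.2880) = 0.162351
Unnormalised posteriors:
  π_A·f_A = 0.28 × 0.239309 = 0.0670065
  π_B·f_B = 0.55 × 0.189091 = 0.104
  π_C·f_C = 0.17 × 0.162351 = 0.0275996
Denominator: 0.0670065 + 0.104 + 0.0275996 = 0.198606
So the posterior for Group C is 0.0275996 / 0.198606 ≈ 0.1390.

0.1390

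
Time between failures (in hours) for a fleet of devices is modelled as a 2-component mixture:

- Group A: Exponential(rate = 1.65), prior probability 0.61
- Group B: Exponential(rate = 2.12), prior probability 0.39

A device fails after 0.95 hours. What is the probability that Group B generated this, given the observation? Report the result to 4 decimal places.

Apply Bayes' rule: the posterior for each component is proportional to its prior times its likelihood at x.
Component likelihoods at x = 0.95 hours:
  L_A = 1.65·e^(−1.65·0.95) = 1.65·e^(−1.5675) = 0.344134
  L_B = 2.12·e^(−2.12·0.95) = 2.12·e^(−2.0140) = 0.282922
Unnormalised posteriors:
  π_A·L_A = 0.61 × 0.344134 = 0.209922
  π_B·L_B = 0.39 × 0.282922 = 0.11034
Normaliser: 0.209922 + 0.11034 = 0.320261
Responsibility of Group B: 0.11034 / 0.320261 ≈ 0.3445

0.3445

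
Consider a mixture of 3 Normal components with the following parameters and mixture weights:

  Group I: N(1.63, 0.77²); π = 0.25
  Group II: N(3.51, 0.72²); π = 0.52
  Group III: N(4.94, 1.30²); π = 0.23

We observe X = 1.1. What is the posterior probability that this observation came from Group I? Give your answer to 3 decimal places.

Posterior ∝ prior × likelihood, so P(k | x) ∝ w_k f_k(x); normalise over all components.
Evaluate each component's likelihood at the observed value:
  f_I = (1/(0.77·√(2π)))·exp(−(1.1−1.63)²/(2·0.77²)) = 0.518107·exp(-0.23689) = 0.408828
  f_II = (1/(0.72·√(2π)))·exp(−(1.1−3.51)²/(2·0.72²)) = 0.554087·exp(-5.60195) = 0.00204495
  f_III = (1/(1.30·√(2π)))·exp(−(1.1−4.94)²/(2·1.30²)) = 0.306879·exp(-4.36260) = 0.00391122
Weight by the priors:
  w_I·f_I = 0.25 × 0.408828 = 0.102207
  w_II·f_II = 0.52 × 0.00204495 = 0.00106337
  w_III·f_III = 0.23 × 0.00391122 = 0.00089958
Denominator: 0.102207 + 0.00106337 + 0.00089958 = 0.10417
So the posterior for Group I is 0.102207 / 0.10417 ≈ 0.981.

0.981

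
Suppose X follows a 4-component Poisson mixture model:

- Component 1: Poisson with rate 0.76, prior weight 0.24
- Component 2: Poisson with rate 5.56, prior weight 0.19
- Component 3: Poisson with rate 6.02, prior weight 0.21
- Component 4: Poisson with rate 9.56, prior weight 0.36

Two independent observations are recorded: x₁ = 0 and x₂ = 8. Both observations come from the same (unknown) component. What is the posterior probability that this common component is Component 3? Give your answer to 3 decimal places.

0.442

By Bayes' theorem, P(k | x) = P(Z=k) f_k(x) / Σ_j P(Z=j) f_j(x).
Since both observations come from the same component, the likelihood for component k is f_k(x₁)·f_k(x₂).
  f_1 = [e^(−0.76)·0.76^0/0! = 0.467666] × [1.29099e-06] = 6.03755e-07
  f_2 = [e^(−5.56)·5.56^0/0! = 0.00384878] × [0.0871767] = 0.000335524
  f_3 = [e^(−6.02)·6.02^0/0! = 0.00242967] × [0.103944] = 0.000252549
  f_4 = [e^(−9.56)·9.56^0/0! = 7.04928e-05] × [0.12198] = 8.59869e-06
Unnormalised posteriors:
  P(Z=1)·f_1 = 0.24 × 6.03755e-07 = 1.44901e-07
  P(Z=2)·f_2 = 0.19 × 0.000335524 = 6.37495e-05
  P(Z=3)·f_3 = 0.21 × 0.000252549 = 5.30353e-05
  P(Z=4)·f_4 = 0.36 × 8.59869e-06 = 3.09553e-06
Evidence: 1.44901e-07 + 6.37495e-05 + 5.30353e-05 + 3.09553e-06 = 0.000120025
P(Component 3 | x₁,x₂) = 5.30353e-05 / 0.000120025 ≈ 0.442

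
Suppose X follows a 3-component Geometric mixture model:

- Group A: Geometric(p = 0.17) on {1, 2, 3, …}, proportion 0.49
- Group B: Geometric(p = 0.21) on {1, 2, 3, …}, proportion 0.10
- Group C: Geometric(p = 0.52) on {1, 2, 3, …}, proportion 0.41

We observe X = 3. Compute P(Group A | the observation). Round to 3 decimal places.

Apply Bayes' rule: the posterior for each component is proportional to its prior times its likelihood at x.
Component likelihoods at x = 3:
  p_A = 0.17·(1−0.17)^2 = 0.17·0.6889 = 0.117113
  p_B = 0.21·(1−0.21)^2 = 0.21·0.6241 = 0.131061
  p_C = 0.52·(1−0.52)^2 = 0.52·0.2304 = 0.119808
Weight by the priors:
  π_A·p_A = 0.49 × 0.117113 = 0.0573854
  π_B·p_B = 0.10 × 0.131061 = 0.0131061
  π_C·p_C = 0.41 × 0.119808 = 0.0491213
Marginal: 0.0573854 + 0.0131061 + 0.0491213 = 0.119613
Responsibility of Group A: 0.0573854 / 0.119613 ≈ 0.480

0.480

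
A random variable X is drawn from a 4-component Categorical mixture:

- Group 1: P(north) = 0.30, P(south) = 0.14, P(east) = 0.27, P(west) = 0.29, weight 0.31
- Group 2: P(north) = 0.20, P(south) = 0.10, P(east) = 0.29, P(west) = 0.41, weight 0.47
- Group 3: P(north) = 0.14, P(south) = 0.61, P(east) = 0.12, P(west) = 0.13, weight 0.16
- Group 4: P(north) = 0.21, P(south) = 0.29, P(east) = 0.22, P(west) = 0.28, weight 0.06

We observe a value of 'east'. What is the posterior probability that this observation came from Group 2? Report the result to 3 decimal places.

Apply Bayes' rule: the posterior for each component is proportional to its prior times its likelihood at x.
Component likelihoods at x = 'east':
  p_1 = P(east | comp) = 0.27
  p_2 = P(east | comp) = 0.29
  p_3 = P(east | comp) = 0.12
  p_4 = P(east | comp) = 0.22
Unnormalised posteriors:
  π_1·p_1 = 0.31 × 0.27 = 0.0837
  π_2·p_2 = 0.47 × 0.29 = 0.1363
  π_3·p_3 = 0.16 × 0.12 = 0.0192
  π_4·p_4 = 0.06 × 0.22 = 0.0132
Marginal: 0.0837 + 0.1363 + 0.0192 + 0.0132 = 0.2524
So the posterior for Group 2 is 0.1363 / 0.2524 ≈ 0.540.

0.540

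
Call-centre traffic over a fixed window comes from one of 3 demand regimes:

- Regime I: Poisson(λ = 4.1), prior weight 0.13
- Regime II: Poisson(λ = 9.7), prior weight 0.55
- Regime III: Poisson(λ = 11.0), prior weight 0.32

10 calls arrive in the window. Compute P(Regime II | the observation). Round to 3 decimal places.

0.637

By Bayes' theorem, P(k | x) = π_k f_k(x) / Σ_j π_j f_j(x).
Poisson probabilities:
  p_I = e^(−4.1)·4.1^10/10! = 0.00613011
  p_II = e^(−9.7)·9.7^10/10! = 0.124537
  p_III = e^(−11.0)·11.0^10/10! = 0.119378
Multiply by the mixture weights:
  π_I·p_I = 0.13 × 0.00613011 = 0.000796914
  π_II·p_II = 0.55 × 0.124537 = 0.0684953
  π_III·p_III = 0.32 × 0.119378 = 0.038201
Sum: 0.000796914 + 0.0684953 + 0.038201 = 0.107493
Responsibility of Regime II: 0.0684953 / 0.107493 ≈ 0.637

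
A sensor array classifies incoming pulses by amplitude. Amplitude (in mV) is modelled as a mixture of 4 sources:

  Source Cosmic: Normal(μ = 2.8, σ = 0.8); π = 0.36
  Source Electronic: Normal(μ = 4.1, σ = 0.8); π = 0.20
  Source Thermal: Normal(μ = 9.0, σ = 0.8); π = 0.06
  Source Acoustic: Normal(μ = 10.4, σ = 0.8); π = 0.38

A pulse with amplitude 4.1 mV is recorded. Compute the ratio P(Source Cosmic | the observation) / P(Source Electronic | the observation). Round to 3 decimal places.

0.481

The posterior odds equal the prior odds times the likelihood ratio: (w_i/w_j)·(f_i(x)/f_j(x)).
Normal densities:
  f_Cosmic = (1/(0.8·√(2π)))·exp(−(4.1−2.8)²/(2·0.8²)) = 0.498678·exp(-1.32031) = 0.133173
  f_Electronic = (1/(0.8·√(2π)))·exp(−(4.1−4.1)²/(2·0.8²)) = 0.498678·exp(-0.00000) = 0.498678
  f_Thermal = (1/(0.8·√(2π)))·exp(−(4.1−9.0)²/(2·0.8²)) = 0.498678·exp(-18.75781) = 3.55964e-09
  f_Acoustic = (1/(0.8·√(2π)))·exp(−(4.1−10.4)²/(2·0.8²)) = 0.498678·exp(-31.00781) = 1.70333e-14
Posterior odds = (w_Cosmic·f_Cosmic) / (w_Electronic·f_Electronic) = (0.36·0.133173) / (0.20·0.498678) = 0.0479422 / 0.0997356 ≈ 0.481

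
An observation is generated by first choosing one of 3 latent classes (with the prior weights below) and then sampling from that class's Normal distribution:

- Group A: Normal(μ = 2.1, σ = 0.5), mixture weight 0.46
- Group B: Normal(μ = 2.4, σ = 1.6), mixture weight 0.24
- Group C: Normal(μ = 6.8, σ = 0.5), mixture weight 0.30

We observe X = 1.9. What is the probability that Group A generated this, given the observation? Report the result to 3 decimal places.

By Bayes' theorem, P(k | x) = π_k f_k(x) / Σ_j π_j f_j(x).
Component likelihoods at x = 1.9:
  p_A = 0.73654
  p_B = 0.237457
  p_C = 1.1146e-21
Unnormalised posteriors:
  π_A·p_A = 0.46 × 0.73654 = 0.338809
  π_B·p_B = 0.24 × 0.237457 = 0.0569896
  π_C·p_C = 0.30 × 1.1146e-21 = 3.3438e-22
Sum: 0.338809 + 0.0569896 + 3.3438e-22 = 0.395798
P(Group A | x) ≈ 0.856

0.856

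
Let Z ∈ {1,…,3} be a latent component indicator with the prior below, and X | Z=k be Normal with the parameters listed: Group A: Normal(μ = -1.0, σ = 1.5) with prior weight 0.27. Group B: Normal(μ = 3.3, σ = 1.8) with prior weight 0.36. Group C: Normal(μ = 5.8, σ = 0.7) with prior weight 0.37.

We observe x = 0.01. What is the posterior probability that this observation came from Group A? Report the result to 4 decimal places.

0.7922

The responsibility of component k is w_k f_k(x) divided by Σ_j w_j f_j(x).
Evaluate each component's likelihood at the observed value:
  p_A = 0.212016
  p_B = 0.041706
  p_C = 7.93142e-16
Unnormalised posteriors:
  w_A·p_A = 0.27 × 0.212016 = 0.0572444
  w_B·p_B = 0.36 × 0.041706 = 0.0150141
  w_C·p_C = 0.37 × 7.93142e-16 = 2.93463e-16
Evidence: 0.0572444 + 0.0150141 + 2.93463e-16 = 0.0722585
Responsibility of Group A: 0.0572444 / 0.0722585 ≈ 0.7922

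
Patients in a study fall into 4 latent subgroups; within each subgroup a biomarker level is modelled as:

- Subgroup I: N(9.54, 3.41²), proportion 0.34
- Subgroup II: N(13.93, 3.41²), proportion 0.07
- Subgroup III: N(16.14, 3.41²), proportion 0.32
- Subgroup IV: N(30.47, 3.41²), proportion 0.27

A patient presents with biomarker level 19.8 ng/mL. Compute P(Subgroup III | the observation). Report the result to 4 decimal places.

Apply Bayes' rule: the posterior for each component is proportional to its prior times its likelihood at x.
Normal densities:
  f_I = 0.00126576
  f_II = 0.0265886
  f_III = 0.065766
  f_IV = 0.000875188
Unnormalised posteriors:
  π_I·f_I = 0.34 × 0.00126576 = 0.000430358
  π_II·f_II = 0.07 × 0.0265886 = 0.0018612
  π_III·f_III = 0.32 × 0.065766 = 0.0210451
  π_IV·f_IV = 0.27 × 0.000875188 = 0.000236301
Normaliser: 0.000430358 + 0.0018612 + 0.0210451 + 0.000236301 = 0.023573
So the posterior for Subgroup III is 0.0210451 / 0.023573 ≈ 0.8928.

0.8928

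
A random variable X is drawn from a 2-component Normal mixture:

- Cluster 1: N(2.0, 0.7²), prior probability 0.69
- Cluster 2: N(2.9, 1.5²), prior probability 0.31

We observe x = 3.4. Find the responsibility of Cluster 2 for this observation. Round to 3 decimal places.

The responsibility of component k is π_k f_k(x) divided by Σ_j π_j f_j(x).
Component likelihoods at x = 3.4:
  f_1 = 0.07713
  f_2 = 0.251589
Unnormalised posteriors:
  π_1·f_1 = 0.69 × 0.07713 = 0.0532197
  π_2·f_2 = 0.31 × 0.251589 = 0.0779925
Sum: 0.0532197 + 0.0779925 = 0.131212
Responsibility of Cluster 2: 0.0779925 / 0.131212 ≈ 0.594

0.594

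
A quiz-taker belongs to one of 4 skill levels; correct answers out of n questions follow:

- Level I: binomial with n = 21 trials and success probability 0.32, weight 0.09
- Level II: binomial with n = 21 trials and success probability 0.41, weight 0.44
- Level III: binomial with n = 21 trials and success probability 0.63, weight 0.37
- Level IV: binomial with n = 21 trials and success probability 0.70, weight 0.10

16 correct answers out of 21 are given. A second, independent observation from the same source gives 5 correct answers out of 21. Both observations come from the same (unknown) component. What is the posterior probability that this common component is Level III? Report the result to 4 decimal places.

0.2720

Posterior ∝ prior × likelihood, so P(k | x) ∝ w_k f_k(x); normalise over all components.
Since both observations come from the same component, the likelihood for component k is f_k(x₁)·f_k(x₂).
  p_I = [3.57674e-05] × [0.142704] = 5.10414e-06
  p_II = [0.000927566] × [0.050827] = 4.71454e-05
  p_III = [0.0868961] × [0.000249157] = 2.16508e-05
  p_IV = [0.16433] × [1.47222e-05] = 2.41931e-06
Prior × likelihood for each component:
  w_I·p_I = 0.09 × 5.10414e-06 = 4.59373e-07
  w_II·p_II = 0.44 × 4.71454e-05 = 2.0744e-05
  w_III·p_III = 0.37 × 2.16508e-05 = 8.01079e-06
  w_IV·p_IV = 0.10 × 2.41931e-06 = 2.41931e-07
Sum: 4.59373e-07 + 2.0744e-05 + 8.01079e-06 + 2.41931e-07 = 2.94561e-05
P(Level III | x₁,x₂) ≈ 0.2720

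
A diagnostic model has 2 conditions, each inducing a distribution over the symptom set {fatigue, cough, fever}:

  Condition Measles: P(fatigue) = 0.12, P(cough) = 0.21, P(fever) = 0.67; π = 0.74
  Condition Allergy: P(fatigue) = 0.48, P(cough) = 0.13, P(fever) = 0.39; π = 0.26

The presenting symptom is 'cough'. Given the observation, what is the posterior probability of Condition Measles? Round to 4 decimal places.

0.8214

P(component k | x) = π_k·f_k(x) / marginal(x), where marginal(x) = Σ_j π_j·f_j(x).
Component likelihoods at x = 'cough':
  f_Measles = 0.21
  f_Allergy = 0.13
Weight by the priors:
  π_Measles·f_Measles = 0.74 × 0.21 = 0.1554
  π_Allergy·f_Allergy = 0.26 × 0.13 = 0.0338
Sum: 0.1554 + 0.0338 = 0.1892
Responsibility of Condition Measles: 0.1554 / 0.1892 ≈ 0.8214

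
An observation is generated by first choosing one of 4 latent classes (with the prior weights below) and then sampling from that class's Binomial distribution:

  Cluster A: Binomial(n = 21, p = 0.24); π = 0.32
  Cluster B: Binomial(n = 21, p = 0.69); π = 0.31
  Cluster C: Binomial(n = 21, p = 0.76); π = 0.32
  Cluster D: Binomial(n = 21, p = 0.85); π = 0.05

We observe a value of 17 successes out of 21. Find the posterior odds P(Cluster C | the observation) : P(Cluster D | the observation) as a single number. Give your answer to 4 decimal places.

6.2570

The posterior odds equal the prior odds times the likelihood ratio: (P(Z=i)/P(Z=j))·(f_i(x)/f_j(x)).
Component likelihoods at x = 17 successes out of 21:
  f_A = C(21,17)·0.24^17·0.76^4 = 5985·2.90798e-11·0.333622 = 5.80644e-08
  f_B = C(21,17)·0.69^17·0.31^4 = 5985·0.00182152·0.00923521 = 0.100681
  f_C = C(21,17)·0.76^17·0.24^4 = 5985·0.00941523·0.00331776 = 0.186956
  f_D = C(21,17)·0.85^17·0.15^4 = 5985·0.0631134·0.00050625 = 0.191228
Posterior odds = (P(Z=C)·f_C) / (P(Z=D)·f_D) = (0.32·0.186956) / (0.05·0.191228) = 0.059826 / 0.00956139 ≈ 6.2570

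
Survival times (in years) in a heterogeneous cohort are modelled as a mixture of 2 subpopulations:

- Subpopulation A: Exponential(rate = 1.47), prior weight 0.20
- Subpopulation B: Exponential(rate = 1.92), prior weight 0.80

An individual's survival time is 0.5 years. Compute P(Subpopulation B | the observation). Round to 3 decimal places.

0.807

Posterior ∝ prior × likelihood, so P(k | x) ∝ π_k f_k(x); normalise over all components.
Component likelihoods at x = 0.5 years:
  L_A = 0.704873
  L_B = 0.735154
Unnormalised posteriors:
  π_A·L_A = 0.20 × 0.704873 = 0.140975
  π_B·L_B = 0.80 × 0.735154 = 0.588123
Sum: 0.140975 + 0.588123 = 0.729098
P(Subpopulation B | the observation) = 0.588123 / 0.729098 ≈ 0.807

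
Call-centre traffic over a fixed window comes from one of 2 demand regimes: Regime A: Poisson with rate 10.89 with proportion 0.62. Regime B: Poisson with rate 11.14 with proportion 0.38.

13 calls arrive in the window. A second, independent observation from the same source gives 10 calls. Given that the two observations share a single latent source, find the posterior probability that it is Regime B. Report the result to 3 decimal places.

The responsibility of component k is π_k f_k(x) divided by Σ_j π_j f_j(x).
Since both observations come from the same component, the likelihood for component k is f_k(x₁)·f_k(x₂).
  p_A = [0.0907017] × [0.120517] = 0.0109311
  p_B = [0.0948826] × [0.117774] = 0.0111747
Weight by the priors:
  π_A·p_A = 0.62 × 0.0109311 = 0.00677729
  π_B·p_B = 0.38 × 0.0111747 = 0.00424638
Marginal: 0.00677729 + 0.00424638 = 0.0110237
So the posterior for Regime B is 0.00424638 / 0.0110237 ≈ 0.385.

0.385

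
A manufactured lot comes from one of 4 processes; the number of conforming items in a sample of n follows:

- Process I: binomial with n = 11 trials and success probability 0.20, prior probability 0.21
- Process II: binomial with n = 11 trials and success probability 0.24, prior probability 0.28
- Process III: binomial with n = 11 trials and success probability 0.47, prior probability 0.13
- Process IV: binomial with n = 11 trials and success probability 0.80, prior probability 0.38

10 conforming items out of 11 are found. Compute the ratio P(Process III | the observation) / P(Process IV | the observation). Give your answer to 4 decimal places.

Posterior odds = (π_i f_i(x)) / (π_j f_j(x)); the normalising sum cancels.
Binomial probabilities:
  L_I = 9.0112e-07
  L_II = 5.30052e-06
  L_III = 0.00306653
  L_IV = 0.236223
Posterior odds = (π_III·L_III) / (π_IV·L_IV) = (0.13·0.00306653) / (0.38·0.236223) = 0.000398649 / 0.0897648 ≈ 0.0044

0.0044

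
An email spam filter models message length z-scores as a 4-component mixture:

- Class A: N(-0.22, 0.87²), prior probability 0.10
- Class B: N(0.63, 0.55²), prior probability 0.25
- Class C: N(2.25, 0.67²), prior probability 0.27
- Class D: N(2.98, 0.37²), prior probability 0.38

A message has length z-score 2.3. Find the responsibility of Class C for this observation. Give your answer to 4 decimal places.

0.6722

By Bayes' theorem, P(k | x) = w_k f_k(x) / Σ_j w_j f_j(x).
Normal densities:
  L_A = 0.00691071
  L_B = 0.00722034
  L_C = 0.593781
  L_D = 0.199187
Weight by the priors:
  w_A·L_A = 0.10 × 0.00691071 = 0.000691071
  w_B·L_B = 0.25 × 0.00722034 = 0.00180508
  w_C·L_C = 0.27 × 0.593781 = 0.160321
  w_D·L_D = 0.38 × 0.199187 = 0.0756911
Sum: 0.000691071 + 0.00180508 + 0.160321 + 0.0756911 = 0.238508
Responsibility of Class C: 0.160321 / 0.238508 ≈ 0.6722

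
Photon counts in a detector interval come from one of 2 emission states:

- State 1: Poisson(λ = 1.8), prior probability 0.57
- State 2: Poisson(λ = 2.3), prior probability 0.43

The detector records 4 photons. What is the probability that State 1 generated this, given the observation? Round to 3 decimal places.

Apply Bayes' rule: the posterior for each component is proportional to its prior times its likelihood at x.
Evaluate each component's likelihood at the observed value:
  f_1 = e^(−1.8)·1.8^4/4! = 0.0723017
  f_2 = e^(−2.3)·2.3^4/4! = 0.116902
Unnormalised posteriors:
  π_1·f_1 = 0.57 × 0.0723017 = 0.041212
  π_2·f_2 = 0.43 × 0.116902 = 0.050268
Evidence: 0.041212 + 0.050268 = 0.0914799
So the posterior for State 1 is 0.041212 / 0.0914799 ≈ 0.451.

0.451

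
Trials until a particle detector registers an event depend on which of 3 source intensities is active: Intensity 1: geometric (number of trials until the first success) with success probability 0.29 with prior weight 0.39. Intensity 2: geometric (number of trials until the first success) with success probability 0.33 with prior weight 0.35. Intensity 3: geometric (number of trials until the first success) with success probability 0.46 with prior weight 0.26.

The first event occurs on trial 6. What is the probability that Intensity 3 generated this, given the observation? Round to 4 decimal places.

Apply Bayes' rule: the posterior for each component is proportional to its prior times its likelihood at x.
Component likelihoods at x = 6:
  p_1 = 0.29·(1−0.29)^5 = 0.29·0.180423 = 0.0523227
  p_2 = 0.33·(1−0.33)^5 = 0.33·0.135013 = 0.0445541
  p_3 = 0.46·(1−0.46)^5 = 0.46·0.0459165 = 0.0211216
Weight by the priors:
  P(Z=1)·p_1 = 0.39 × 0.0523227 = 0.0204058
  P(Z=2)·p_2 = 0.35 × 0.0445541 = 0.0155939
  P(Z=3)·p_3 = 0.26 × 0.0211216 = 0.00549161
Marginal: 0.0204058 + 0.0155939 + 0.00549161 = 0.0414914
P(Intensity 3 | data) = 0.00549161 / 0.0414914 ≈ 0.1324

0.1324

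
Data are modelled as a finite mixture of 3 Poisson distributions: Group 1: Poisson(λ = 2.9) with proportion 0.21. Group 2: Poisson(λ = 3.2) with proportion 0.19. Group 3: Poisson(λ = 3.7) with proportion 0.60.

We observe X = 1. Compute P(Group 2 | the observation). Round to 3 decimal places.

Posterior ∝ prior × likelihood, so P(k | x) ∝ w_k f_k(x); normalise over all components.
Evaluate each component's likelihood at the observed value:
  f_1 = e^(−2.9)·2.9^1/1! = 0.159567
  f_2 = e^(−3.2)·3.2^1/1! = 0.130439
  f_3 = e^(−3.7)·3.7^1/1! = 0.091477
Multiply by the mixture weights:
  w_1·f_1 = 0.21 × 0.159567 = 0.0335091
  w_2·f_2 = 0.19 × 0.130439 = 0.0247834
  w_3·f_3 = 0.60 × 0.091477 = 0.0548862
Sum: 0.0335091 + 0.0247834 + 0.0548862 = 0.113179
Responsibility of Group 2: 0.0247834 / 0.113179 ≈ 0.219

0.219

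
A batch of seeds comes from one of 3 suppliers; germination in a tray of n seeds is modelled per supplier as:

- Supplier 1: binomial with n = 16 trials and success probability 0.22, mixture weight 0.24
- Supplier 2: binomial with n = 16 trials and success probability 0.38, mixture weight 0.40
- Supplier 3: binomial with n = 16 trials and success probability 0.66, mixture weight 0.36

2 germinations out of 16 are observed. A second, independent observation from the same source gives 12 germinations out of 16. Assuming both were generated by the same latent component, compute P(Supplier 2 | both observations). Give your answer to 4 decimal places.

By Bayes' theorem, P(k | x) = P(Z=k) f_k(x) / Σ_j P(Z=j) f_j(x).
Since both observations come from the same component, the likelihood for component k is f_k(x₁)·f_k(x₂).
  f_1 = [C(16,2)·0.22^2·0.78^14 = 120·0.0484·0.0308549 = 0.179205] × [8.66008e-06] = 1.55193e-06
  f_2 = [C(16,2)·0.38^2·0.62^14 = 120·0.1444·0.00124018 = 0.0214898] × [0.00243804] = 5.2393e-05
  f_3 = [C(16,2)·0.66^2·0.34^14 = 120·0.4356·2.7587e-07 = 1.44203e-05] × [0.166155] = 2.39601e-06
Weight by the priors:
  P(Z=1)·f_1 = 0.24 × 1.55193e-06 = 3.72464e-07
  P(Z=2)·f_2 = 0.40 × 5.2393e-05 = 2.09572e-05
  P(Z=3)·f_3 = 0.36 × 2.39601e-06 = 8.62563e-07
Denominator: 3.72464e-07 + 2.09572e-05 + 8.62563e-07 = 2.21922e-05
So the posterior for Supplier 2 is 2.09572e-05 / 2.21922e-05 ≈ 0.9443.

0.9443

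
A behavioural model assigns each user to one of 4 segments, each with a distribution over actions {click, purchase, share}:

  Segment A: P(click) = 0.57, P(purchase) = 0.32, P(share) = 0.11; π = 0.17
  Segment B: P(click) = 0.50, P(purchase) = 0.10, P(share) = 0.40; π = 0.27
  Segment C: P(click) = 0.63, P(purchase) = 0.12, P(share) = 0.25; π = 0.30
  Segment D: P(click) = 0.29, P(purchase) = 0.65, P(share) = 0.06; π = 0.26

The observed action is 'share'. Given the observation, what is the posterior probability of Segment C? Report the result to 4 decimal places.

0.3451

The responsibility of component k is π_k f_k(x) divided by Σ_j π_j f_j(x).
Component likelihoods at x = 'share':
  L_A = 0.11
  L_B = 0.4
  L_C = 0.25
  L_D = 0.06
Weight by the priors:
  π_A·L_A = 0.17 × 0.11 = 0.0187
  π_B·L_B = 0.27 × 0.4 = 0.108
  π_C·L_C = 0.30 × 0.25 = 0.075
  π_D·L_D = 0.26 × 0.06 = 0.0156
Evidence: 0.0187 + 0.108 + 0.075 + 0.0156 = 0.2173
So the posterior for Segment C is 0.075 / 0.2173 ≈ 0.3451.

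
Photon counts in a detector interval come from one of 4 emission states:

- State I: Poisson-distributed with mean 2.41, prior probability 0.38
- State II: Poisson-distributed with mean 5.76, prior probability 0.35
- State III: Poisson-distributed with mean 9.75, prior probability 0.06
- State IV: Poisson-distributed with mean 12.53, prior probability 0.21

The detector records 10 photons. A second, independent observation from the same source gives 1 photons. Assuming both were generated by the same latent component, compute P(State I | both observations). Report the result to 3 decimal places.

0.056

Posterior ∝ prior × likelihood, so P(k | x) ∝ P(Z=k) f_k(x); normalise over all components.
Since both observations come from the same component, the likelihood for component k is f_k(x₁)·f_k(x₂).
  f_I = [e^(−2.41)·2.41^10/10! = 0.00016359] × [0.216455] = 3.54099e-05
  f_II = [e^(−5.76)·5.76^10/10! = 0.034908] × [0.0181504] = 0.000633595
  f_III = [e^(−9.75)·9.75^10/10! = 0.124713] × [0.000568373] = 7.08835e-05
  f_IV = [e^(−12.53)·12.53^10/10! = 0.0950688] × [4.53149e-05] = 4.30803e-06
Unnormalised posteriors:
  P(Z=I)·f_I = 0.38 × 3.54099e-05 = 1.34558e-05
  P(Z=II)·f_II = 0.35 × 0.000633595 = 0.000221758
  P(Z=III)·f_III = 0.06 × 7.08835e-05 = 4.25301e-06
  P(Z=IV)·f_IV = 0.21 × 4.30803e-06 = 9.04687e-07
Normaliser: 1.34558e-05 + 0.000221758 + 4.25301e-06 + 9.04687e-07 = 0.000240372
P(State I | data) ≈ 0.056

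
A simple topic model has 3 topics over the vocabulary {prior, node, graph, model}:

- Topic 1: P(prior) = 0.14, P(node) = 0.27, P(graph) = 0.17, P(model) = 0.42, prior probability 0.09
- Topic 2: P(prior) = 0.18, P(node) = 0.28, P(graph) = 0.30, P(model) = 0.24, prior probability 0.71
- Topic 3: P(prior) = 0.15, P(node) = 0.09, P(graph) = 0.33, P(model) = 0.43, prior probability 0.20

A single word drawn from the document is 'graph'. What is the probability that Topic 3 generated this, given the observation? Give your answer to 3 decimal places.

0.224

The responsibility of component k is w_k f_k(x) divided by Σ_j w_j f_j(x).
Evaluate each component's likelihood at the observed value:
  f_1 = P(graph | comp) = 0.17
  f_2 = P(graph | comp) = 0.30
  f_3 = P(graph | comp) = 0.33
Prior × likelihood for each component:
  w_1·f_1 = 0.09 × 0.17 = 0.0153
  w_2·f_2 = 0.71 × 0.3 = 0.213
  w_3·f_3 = 0.20 × 0.33 = 0.066
Evidence: 0.0153 + 0.213 + 0.066 = 0.2943
P(Topic 3 | 'graph') = 0.066 / 0.2943 ≈ 0.224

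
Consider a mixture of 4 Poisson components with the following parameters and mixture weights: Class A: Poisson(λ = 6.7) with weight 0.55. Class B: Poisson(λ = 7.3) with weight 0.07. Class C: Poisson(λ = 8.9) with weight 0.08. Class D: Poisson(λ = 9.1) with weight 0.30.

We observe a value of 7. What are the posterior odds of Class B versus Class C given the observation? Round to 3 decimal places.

1.082

Posterior odds = (π_i f_i(x)) / (π_j f_j(x)); the normalising sum cancels.
Poisson probabilities:
  f_A = e^(−6.7)·6.7^7/7! = 0.14802
  f_B = e^(−7.3)·7.3^7/7! = 0.148074
  f_C = e^(−8.9)·8.9^7/7! = 0.119696
  f_D = e^(−9.1)·9.1^7/7! = 0.114493
Posterior odds = (π_B·f_B) / (π_C·f_C) = (0.07·0.148074) / (0.08·0.119696) = 0.0103652 / 0.00957566 ≈ 1.082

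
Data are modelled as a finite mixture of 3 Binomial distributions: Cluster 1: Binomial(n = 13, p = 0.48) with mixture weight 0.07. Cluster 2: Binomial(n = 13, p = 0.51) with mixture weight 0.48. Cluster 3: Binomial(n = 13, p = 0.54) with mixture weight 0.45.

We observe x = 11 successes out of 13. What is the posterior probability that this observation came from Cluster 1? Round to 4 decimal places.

P(component k | x) = w_k·f_k(x) / marginal(x), where marginal(x) = Σ_j w_j·f_j(x).
Component likelihoods at x = 11 successes out of 13:
  f_1 = 0.00657287
  f_2 = 0.01137
  f_3 = 0.0187906
Prior × likelihood for each component:
  w_1·f_1 = 0.07 × 0.00657287 = 0.000460101
  w_2·f_2 = 0.48 × 0.01137 = 0.00545758
  w_3·f_3 = 0.45 × 0.0187906 = 0.00845579
Normaliser: 0.000460101 + 0.00545758 + 0.00845579 = 0.0143735
P(Cluster 1 | the observation) = 0.000460101 / 0.0143735 ≈ 0.0320

0.0320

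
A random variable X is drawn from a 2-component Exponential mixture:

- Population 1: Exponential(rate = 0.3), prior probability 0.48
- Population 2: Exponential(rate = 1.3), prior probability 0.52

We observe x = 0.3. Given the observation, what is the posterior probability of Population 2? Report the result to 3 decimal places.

The responsibility of component k is w_k f_k(x) divided by Σ_j w_j f_j(x).
Component likelihoods at x = 0.3:
  L_1 = 0.274179
  L_2 = 0.880174
Unnormalised posteriors:
  w_1·L_1 = 0.48 × 0.274179 = 0.131606
  w_2·L_2 = 0.52 × 0.880174 = 0.45769
Denominator: 0.131606 + 0.45769 = 0.589297
P(Population 2 | 0.3) = 0.45769 / 0.589297 ≈ 0.777

0.777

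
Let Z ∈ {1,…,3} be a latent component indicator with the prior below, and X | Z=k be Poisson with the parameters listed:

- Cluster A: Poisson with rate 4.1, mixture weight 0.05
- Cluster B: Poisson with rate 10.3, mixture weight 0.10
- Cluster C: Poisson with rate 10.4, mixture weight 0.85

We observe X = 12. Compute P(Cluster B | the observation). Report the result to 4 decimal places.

Posterior ∝ prior × likelihood, so P(k | x) ∝ π_k f_k(x); normalise over all components.
Evaluate each component's likelihood at the observed value:
  f_A = e^(−4.1)·4.1^12/12! = 0.00078066
  f_B = e^(−10.3)·10.3^12/12! = 0.10011
  f_C = e^(−10.4)·10.4^12/12! = 0.101719
Unnormalised posteriors:
  π_A·f_A = 0.05 × 0.00078066 = 3.9033e-05
  π_B·f_B = 0.10 × 0.10011 = 0.010011
  π_C·f_C = 0.85 × 0.101719 = 0.0864608
Denominator: 3.9033e-05 + 0.010011 + 0.0864608 = 0.0965108
P(Cluster B | 12) = 0.010011 / 0.0965108 ≈ 0.1037

0.1037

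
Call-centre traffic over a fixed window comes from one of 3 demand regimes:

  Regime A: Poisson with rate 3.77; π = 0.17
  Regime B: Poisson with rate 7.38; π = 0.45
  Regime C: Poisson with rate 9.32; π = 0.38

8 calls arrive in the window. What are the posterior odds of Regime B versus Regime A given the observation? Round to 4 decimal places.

Only the two components matter; the odds are (w_i f_i(x)) / (w_j f_j(x)).
Component likelihoods at x = 8 calls:
  f_A = 0.0233303
  f_B = 0.136093
  f_C = 0.126527
Odds = (0.45/0.17) × (0.136093/0.0233303) = 2.64706 × 5.83334 ≈ 15.4412

15.4412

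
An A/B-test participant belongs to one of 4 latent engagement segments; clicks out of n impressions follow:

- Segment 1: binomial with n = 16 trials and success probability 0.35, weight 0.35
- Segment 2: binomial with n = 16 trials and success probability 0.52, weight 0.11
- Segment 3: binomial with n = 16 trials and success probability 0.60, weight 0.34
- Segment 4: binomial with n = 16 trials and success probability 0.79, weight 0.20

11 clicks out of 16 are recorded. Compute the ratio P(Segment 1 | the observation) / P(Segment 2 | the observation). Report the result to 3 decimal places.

The posterior odds equal the prior odds times the likelihood ratio: (π_i/π_j)·(f_i(x)/f_j(x)).
Evaluate each component's likelihood at the observed value:
  f_1 = C(16,11)·0.35^11·0.65^5 = 4368·9.65492e-06·0.116029 = 0.00489326
  f_2 = C(16,11)·0.52^11·0.48^5 = 4368·0.000751687·0.0254804 = 0.0836615
  f_3 = C(16,11)·0.60^11·0.40^5 = 4368·0.00362797·0.01024 = 0.162273
  f_4 = C(16,11)·0.79^11·0.21^5 = 4368·0.0747994·0.00040841 = 0.133437
Posterior odds = (π_1·f_1) / (π_2·f_2) = (0.35·0.00489326) / (0.11·0.0836615) = 0.00171264 / 0.00920276 ≈ 0.186

0.186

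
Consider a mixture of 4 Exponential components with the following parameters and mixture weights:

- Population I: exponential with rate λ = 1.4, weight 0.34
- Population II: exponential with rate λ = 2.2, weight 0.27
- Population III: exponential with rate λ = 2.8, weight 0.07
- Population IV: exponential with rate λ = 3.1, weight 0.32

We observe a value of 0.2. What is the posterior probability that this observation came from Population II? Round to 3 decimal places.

0.276

By Bayes' theorem, P(k | x) = π_k f_k(x) / Σ_j π_j f_j(x).
Evaluate each component's likelihood at the observed value:
  f_I = 1.4·e^(−1.4·0.2) = 1.4·e^(−0.2800) = 1.0581
  f_II = 2.2·e^(−2.2·0.2) = 2.2·e^(−0.4400) = 1.41688
  f_III = 2.8·e^(−2.8·0.2) = 2.8·e^(−0.5600) = 1.59939
  f_IV = 3.1·e^(−3.1·0.2) = 3.1·e^(−0.6200) = 1.66763
Multiply by the mixture weights:
  π_I·f_I = 0.34 × 1.0581 = 0.359753
  π_II·f_II = 0.27 × 1.41688 = 0.382558
  π_III·f_III = 0.07 × 1.59939 = 0.111957
  π_IV·f_IV = 0.32 × 1.66763 = 0.533641
Normaliser: 0.359753 + 0.382558 + 0.111957 + 0.533641 = 1.38791
So the posterior for Population II is 0.382558 / 1.38791 ≈ 0.276.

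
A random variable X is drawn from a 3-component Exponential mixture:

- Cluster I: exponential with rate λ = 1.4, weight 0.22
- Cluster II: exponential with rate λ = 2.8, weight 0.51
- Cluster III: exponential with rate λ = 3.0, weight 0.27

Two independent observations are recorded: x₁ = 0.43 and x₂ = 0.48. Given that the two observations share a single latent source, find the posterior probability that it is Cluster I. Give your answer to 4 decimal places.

0.2038

Apply Bayes' rule: the posterior for each component is proportional to its prior times its likelihood at x.
Since both observations come from the same component, the likelihood for component k is f_k(x₁)·f_k(x₂).
  L_I = [1.4·e^(−1.4·0.43) = 1.4·e^(−0.6020) = 0.766801] × [0.714961] = 0.548233
  L_II = [2.8·e^(−2.8·0.43) = 2.8·e^(−1.2040) = 0.839977] × [0.730241] = 0.613386
  L_III = [3.0·e^(−3.0·0.43) = 3.0·e^(−1.2900) = 0.825812] × [0.710783] = 0.586974
Unnormalised posteriors:
  π_I·L_I = 0.22 × 0.548233 = 0.120611
  π_II·L_II = 0.51 × 0.613386 = 0.312827
  π_III·L_III = 0.27 × 0.586974 = 0.158483
Normaliser: 0.120611 + 0.312827 + 0.158483 = 0.591921
P(Cluster I | x₁, x₂) = 0.120611 / 0.591921 ≈ 0.2038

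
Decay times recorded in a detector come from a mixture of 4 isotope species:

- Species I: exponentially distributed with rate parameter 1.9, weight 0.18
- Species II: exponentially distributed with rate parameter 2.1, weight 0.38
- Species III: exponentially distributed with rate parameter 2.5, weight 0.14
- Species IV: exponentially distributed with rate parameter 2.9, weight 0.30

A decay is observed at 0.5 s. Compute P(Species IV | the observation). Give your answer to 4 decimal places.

0.2851

The responsibility of component k is w_k f_k(x) divided by Σ_j w_j f_j(x).
Exponential densities:
  p_I = 1.9·e^(−1.9·0.5) = 1.9·e^(−0.9500) = 0.734808
  p_II = 2.1·e^(−2.1·0.5) = 2.1·e^(−1.0500) = 0.734869
  p_III = 2.5·e^(−2.5·0.5) = 2.5·e^(−1.2500) = 0.716262
  p_IV = 2.9·e^(−2.9·0.5) = 2.9·e^(−1.4500) = 0.680254
Unnormalised posteriors:
  w_I·p_I = 0.18 × 0.734808 = 0.132265
  w_II·p_II = 0.38 × 0.734869 = 0.27925
  w_III·p_III = 0.14 × 0.716262 = 0.100277
  w_IV·p_IV = 0.30 × 0.680254 = 0.204076
Marginal: 0.132265 + 0.27925 + 0.100277 + 0.204076 = 0.715869
Responsibility of Species IV: 0.204076 / 0.715869 ≈ 0.2851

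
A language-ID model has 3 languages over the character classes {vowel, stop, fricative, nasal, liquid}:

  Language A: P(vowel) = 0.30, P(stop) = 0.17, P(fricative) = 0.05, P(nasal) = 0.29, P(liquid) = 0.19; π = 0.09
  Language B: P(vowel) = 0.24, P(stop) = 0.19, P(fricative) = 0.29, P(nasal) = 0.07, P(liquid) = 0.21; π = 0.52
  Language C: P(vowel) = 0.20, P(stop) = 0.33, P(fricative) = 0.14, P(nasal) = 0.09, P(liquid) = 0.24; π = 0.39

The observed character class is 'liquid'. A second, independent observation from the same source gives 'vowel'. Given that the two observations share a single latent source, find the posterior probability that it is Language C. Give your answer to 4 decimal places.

0.3740

Apply Bayes' rule: the posterior for each component is proportional to its prior times its likelihood at x.
Since both observations come from the same component, the likelihood for component k is f_k(x₁)·f_k(x₂).
  L_A = [0.19] × [0.3] = 0.057
  L_B = [0.21] × [0.24] = 0.0504
  L_C = [0.24] × [0.2] = 0.048
Multiply by the mixture weights:
  π_A·L_A = 0.09 × 0.057 = 0.00513
  π_B·L_B = 0.52 × 0.0504 = 0.026208
  π_C·L_C = 0.39 × 0.048 = 0.01872
Marginal: 0.00513 + 0.026208 + 0.01872 = 0.050058
P(Language C | data) = 0.01872 / 0.050058 ≈ 0.3740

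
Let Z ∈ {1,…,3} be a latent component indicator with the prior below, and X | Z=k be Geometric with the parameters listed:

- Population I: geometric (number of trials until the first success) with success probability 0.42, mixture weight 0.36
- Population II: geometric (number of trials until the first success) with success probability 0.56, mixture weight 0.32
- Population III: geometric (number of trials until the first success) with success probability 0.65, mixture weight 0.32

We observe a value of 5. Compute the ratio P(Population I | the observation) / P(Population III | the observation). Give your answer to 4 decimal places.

Only the two components matter; the odds are (π_i f_i(x)) / (π_j f_j(x)).
Evaluate each component's likelihood at the observed value:
  f_I = 0.0475293
  f_II = 0.0209893
  f_III = 0.00975406
Posterior odds = (π_I·f_I) / (π_III·f_III) = (0.36·0.0475293) / (0.32·0.00975406) = 0.0171105 / 0.0031213 ≈ 5.4819

5.4819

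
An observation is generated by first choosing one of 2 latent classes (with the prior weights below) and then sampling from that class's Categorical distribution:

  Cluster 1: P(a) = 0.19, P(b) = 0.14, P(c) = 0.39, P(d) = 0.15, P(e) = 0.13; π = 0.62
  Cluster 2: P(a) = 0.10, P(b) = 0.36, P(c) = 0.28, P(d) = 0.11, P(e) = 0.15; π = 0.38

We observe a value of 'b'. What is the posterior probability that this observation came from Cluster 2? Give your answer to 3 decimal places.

Posterior ∝ prior × likelihood, so P(k | x) ∝ π_k f_k(x); normalise over all components.
Component likelihoods at x = 'b':
  L_1 = 0.14
  L_2 = 0.36
Multiply by the mixture weights:
  π_1·L_1 = 0.62 × 0.14 = 0.0868
  π_2·L_2 = 0.38 × 0.36 = 0.1368
Marginal: 0.0868 + 0.1368 = 0.2236
Responsibility of Cluster 2: 0.1368 / 0.2236 ≈ 0.612

0.612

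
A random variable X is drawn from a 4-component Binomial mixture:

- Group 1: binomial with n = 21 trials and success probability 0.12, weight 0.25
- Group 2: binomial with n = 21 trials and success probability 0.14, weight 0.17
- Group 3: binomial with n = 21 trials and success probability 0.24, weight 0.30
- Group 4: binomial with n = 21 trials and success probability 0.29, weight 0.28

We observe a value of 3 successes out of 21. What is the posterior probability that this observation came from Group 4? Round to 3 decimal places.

0.121

P(component k | x) = P(Z=k)·f_k(x) / marginal(x), where marginal(x) = Σ_j P(Z=j)·f_j(x).
Binomial probabilities:
  p_1 = C(21,3)·0.12^3·0.88^18 = 1330·0.001728·0.100159 = 0.230188
  p_2 = C(21,3)·0.14^3·0.86^18 = 1330·0.002744·0.0662174 = 0.241662
  p_3 = C(21,3)·0.24^3·0.76^18 = 1330·0.013824·0.00715558 = 0.131562
  p_4 = C(21,3)·0.29^3·0.71^18 = 1330·0.024389·0.00210209 = 0.0681861
Multiply by the mixture weights:
  P(Z=1)·p_1 = 0.25 × 0.230188 = 0.0575471
  P(Z=2)·p_2 = 0.17 × 0.241662 = 0.0410825
  P(Z=3)·p_3 = 0.30 × 0.131562 = 0.0394686
  P(Z=4)·p_4 = 0.28 × 0.0681861 = 0.0190921
Sum: 0.0575471 + 0.0410825 + 0.0394686 + 0.0190921 = 0.15719
P(Group 4 | x) ≈ 0.121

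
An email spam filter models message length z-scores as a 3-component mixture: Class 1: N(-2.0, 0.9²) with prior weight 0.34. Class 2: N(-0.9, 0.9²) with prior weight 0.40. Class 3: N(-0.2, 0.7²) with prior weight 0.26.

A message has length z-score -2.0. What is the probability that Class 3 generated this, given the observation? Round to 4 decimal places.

0.0226

By Bayes' theorem, P(k | x) = π_k f_k(x) / Σ_j π_j f_j(x).
Component likelihoods at x = -2.0:
  p_1 = 0.443269
  p_2 = 0.210033
  p_3 = 0.0208921
Weight by the priors:
  π_1·p_1 = 0.34 × 0.443269 = 0.150712
  π_2·p_2 = 0.40 × 0.210033 = 0.0840131
  π_3·p_3 = 0.26 × 0.0208921 = 0.00543194
Denominator: 0.150712 + 0.0840131 + 0.00543194 = 0.240157
Responsibility of Class 3: 0.00543194 / 0.240157 ≈ 0.0226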